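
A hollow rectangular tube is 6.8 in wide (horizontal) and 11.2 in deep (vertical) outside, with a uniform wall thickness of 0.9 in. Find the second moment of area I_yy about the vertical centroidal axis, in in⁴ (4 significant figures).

Treat the section as a set of non-overlapping primitives; coordinates are from the bounding-box lower-left.
Outer rectangle: 6.8 × 11.2, A = 76.16 in², x = 3.4 in, Ī = 293.47 in⁴.
Inner void (subtracted): 5 × 9.4, A = 47 in², x = 3.4 in, Ī = 97.9167 in⁴.
By symmetry the centroid is at mid-width, x̄ = 3.4 in.
All pieces are centred on the vertical centroidal axis, so I = ΣĪ (holes subtracted) = 195.553 in⁴.

I_yy ≈ 195.6 in⁴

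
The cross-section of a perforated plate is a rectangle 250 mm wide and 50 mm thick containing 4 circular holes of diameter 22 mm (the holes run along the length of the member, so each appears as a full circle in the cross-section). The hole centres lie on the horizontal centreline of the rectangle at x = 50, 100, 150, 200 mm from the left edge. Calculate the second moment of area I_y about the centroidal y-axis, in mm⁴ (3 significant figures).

I_y ≈ 6.03 × 10⁷ mm⁴

Break the section into simple shapes (no overlaps), measuring from the bottom-left corner of the bounding box.
Plate: 250 × 50, A = 12 500 mm², x = 125 mm, Ī = 65 104 167 mm⁴.
Hole 1 (subtracted): ⌀22, A = 380.13 mm², x = 50 mm, Ī = 11 499 mm⁴.
Hole 2 (subtracted): ⌀22, A = 380.13 mm², x = 100 mm, Ī = 11 499 mm⁴.
Hole 3 (subtracted): ⌀22, A = 380.13 mm², x = 150 mm, Ī = 11 499 mm⁴.
Hole 4 (subtracted): ⌀22, A = 380.13 mm², x = 200 mm, Ī = 11 499 mm⁴.
By symmetry the centroid is at mid-width, x̄ = 125 mm.
Transfer each piece to the centroidal y-axis using Ī + A·d² with d = x − 125:
  plate: d = 0 mm → contributes +65 104 167 mm⁴
  hole 1: d = -75 mm → contributes −2 149 746 mm⁴
  hole 2: d = -25 mm → contributes −249 082 mm⁴
  hole 3: d = 25 mm → contributes −249 082 mm⁴
  hole 4: d = 75 mm → contributes −2 149 746 mm⁴
Total I = 60 306 512 mm⁴.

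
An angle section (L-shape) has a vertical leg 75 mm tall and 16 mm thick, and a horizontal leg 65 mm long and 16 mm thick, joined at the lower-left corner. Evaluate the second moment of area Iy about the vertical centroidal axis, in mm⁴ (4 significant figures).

Iy ≈ 6.833 × 10⁵ mm⁴

Break the section into simple shapes (no overlaps), measuring from the bottom-left corner of the bounding box.
Vertical leg: 16 × 75, A = 1 200 mm², x = 8 mm, Ī = 25 600 mm⁴.
Horizontal leg (remainder): 49 × 16, A = 784 mm², x = 40.5 mm, Ī = 156 865 mm⁴.
Centroid: x̄ = ΣA·x / ΣA = 20.8427 mm.
Transfer each piece to the vertical centroidal axis using Ī + A·d² with d = x − 20.8427:
  vertical leg: d = -12.8427 mm → contributes +223 523 mm⁴
  horizontal leg (remainder): d = 19.6573 mm → contributes +459 809 mm⁴
Total I = 683 332 mm⁴.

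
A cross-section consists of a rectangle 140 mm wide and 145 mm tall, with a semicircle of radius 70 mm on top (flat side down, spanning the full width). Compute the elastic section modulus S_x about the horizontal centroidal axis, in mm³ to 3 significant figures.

S_x ≈ 8.44 × 10⁵ mm³

Decompose the section into non-overlapping parts with the origin at the bottom-left of its bounding rectangle.
Rectangular body: 140 × 145, A = 20 300 mm², y = 72.5 mm, Ī = 35 567 292 mm⁴.
Semicircular cap: semicircle r = 70, A = 7696.9 mm², y = 174.71 mm, Ī = 2 635 265 mm⁴.
Centroid: ȳ = ΣA·y / ΣA = 100.6 mm.
Transfer each piece to the horizontal centroidal axis using Ī + A·d² with d = y − 100.6:
  rectangular body: d = -28.099 mm → contributes +51 595 524 mm⁴
  semicircular cap: d = 74.11 mm → contributes +44 908 521 mm⁴
Total I = 96 504 044 mm⁴.
Extreme fibre distance c = 114.4 mm; S = I/c = 843 561 mm³.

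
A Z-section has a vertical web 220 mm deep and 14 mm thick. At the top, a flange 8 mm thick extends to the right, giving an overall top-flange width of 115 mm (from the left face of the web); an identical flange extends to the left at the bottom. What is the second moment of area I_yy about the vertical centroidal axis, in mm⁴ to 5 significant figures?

I_yy ≈ 6.7669 × 10⁶ mm⁴

Treat the section as a set of non-overlapping primitives; coordinates are from the bounding-box lower-left.
Web: 14 × 220, A = 3 080 mm², x = 108 mm, Ī = 50306.67 mm⁴.
Top flange (beyond web): 101 × 8, A = 808 mm², x = 165.5 mm, Ī = 686867.3 mm⁴.
Bottom flange (beyond web): 101 × 8, A = 808 mm², x = 50.5 mm, Ī = 686867.3 mm⁴.
Centroid: x̄ = ΣA·x / ΣA = 108 mm.
Transfer each piece to the vertical centroidal axis using Ī + A·d² with d = x − 108:
  web: d = 0 mm → contributes +50306.67 mm⁴
  top flange (beyond web): d = 57.5 mm → contributes +3 358 317 mm⁴
  bottom flange (beyond web): d = -57.5 mm → contributes +3 358 317 mm⁴
Total I = 6 766 941 mm⁴.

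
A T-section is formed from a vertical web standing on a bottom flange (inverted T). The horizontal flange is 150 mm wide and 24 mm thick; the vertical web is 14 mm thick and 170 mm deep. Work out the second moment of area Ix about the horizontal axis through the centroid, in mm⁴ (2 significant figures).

Split into non-overlapping primitives; take the origin at the lower-left of the bounding box.
Flange: 150 × 24, A = 3 600 mm², y = 12 mm, Ī = 172 800 mm⁴.
Web: 14 × 170, A = 2 380 mm², y = 109 mm, Ī = 5 731 833 mm⁴.
Centroid: ȳ = ΣA·y / ΣA = 50.61 mm.
Transfer each piece to the horizontal axis through the centroid using Ī + A·d² with d = y − 50.61:
  flange: d = -38.61 mm → contributes +5 538 143 mm⁴
  web: d = 58.39 mm → contributes +13 847 479 mm⁴
Total I = 19 385 622 mm⁴.

Ix ≈ 1.9 × 10⁷ mm⁴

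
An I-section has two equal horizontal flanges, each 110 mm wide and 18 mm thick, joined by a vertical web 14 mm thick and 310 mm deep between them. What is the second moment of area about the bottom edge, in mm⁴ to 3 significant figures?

Break the section into simple shapes (no overlaps), measuring from the bottom-left corner of the bounding box.
Bottom flange: 110 × 18, A = 1 980 mm², y = 9 mm, Ī = 53 460 mm⁴.
Web: 14 × 310, A = 4 340 mm², y = 173 mm, Ī = 34 756 167 mm⁴.
Top flange: 110 × 18, A = 1 980 mm², y = 337 mm, Ī = 53 460 mm⁴.
Transfer each piece to a horizontal axis along the bottom face using Ī + A·d² with d = y − 0:
  bottom flange: d = 9 mm → contributes +213 840 mm⁴
  web: d = 173 mm → contributes +164 648 027 mm⁴
  top flange: d = 337 mm → contributes +224 920 080 mm⁴
Total I = 389 781 947 mm⁴.

I_base ≈ 3.90 × 10⁸ mm⁴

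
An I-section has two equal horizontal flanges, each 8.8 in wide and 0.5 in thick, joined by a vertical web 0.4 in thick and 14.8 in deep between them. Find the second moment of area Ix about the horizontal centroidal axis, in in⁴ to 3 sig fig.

Split into non-overlapping primitives; take the origin at the lower-left of the bounding box.
Bottom flange: 8.8 × 0.5, A = 4.4 in², y = 0.25 in, Ī = 0.091667 in⁴.
Web: 0.4 × 14.8, A = 5.92 in², y = 7.9 in, Ī = 108.06 in⁴.
Top flange: 8.8 × 0.5, A = 4.4 in², y = 15.55 in, Ī = 0.091667 in⁴.
By symmetry the centroid is at mid-height, ȳ = 7.9 in.
Transfer each piece to the horizontal centroidal axis using Ī + A·d² with d = y − 7.9:
  bottom flange: d = -7.65 in → contributes +257.59 in⁴
  web: d = 0 in → contributes +108.06 in⁴
  top flange: d = 7.65 in → contributes +257.59 in⁴
Total I = 623.24 in⁴.

Ix ≈ 623 in⁴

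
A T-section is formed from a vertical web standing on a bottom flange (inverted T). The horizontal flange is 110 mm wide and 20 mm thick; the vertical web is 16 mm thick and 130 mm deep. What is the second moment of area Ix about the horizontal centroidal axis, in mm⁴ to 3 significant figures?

Decompose the section into non-overlapping parts with the origin at the bottom-left of its bounding rectangle.
Flange: 110 × 20, A = 2 200 mm², y = 10 mm, Ī = 73 333 mm⁴.
Web: 16 × 130, A = 2 080 mm², y = 85 mm, Ī = 2 929 333 mm⁴.
Centroid: ȳ = ΣA·y / ΣA = 46.449 mm.
Transfer each piece to the horizontal centroidal axis using Ī + A·d² with d = y − 46.449:
  flange: d = -36.449 mm → contributes +2 996 034 mm⁴
  web: d = 38.551 mm → contributes +6 020 651 mm⁴
Total I = 9 016 685 mm⁴.

Ix ≈ 9.02 × 10⁶ mm⁴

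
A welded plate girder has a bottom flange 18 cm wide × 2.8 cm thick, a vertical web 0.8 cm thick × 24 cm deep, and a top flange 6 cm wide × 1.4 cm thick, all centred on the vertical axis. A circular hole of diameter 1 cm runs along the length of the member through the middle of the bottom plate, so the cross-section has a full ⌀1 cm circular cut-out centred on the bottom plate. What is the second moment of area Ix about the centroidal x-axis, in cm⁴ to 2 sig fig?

Ix ≈ 7200 cm⁴

Split into non-overlapping primitives; take the origin at the lower-left of the bounding box.
Bottom plate: 18 × 2.8, A = 50.4 cm², y = 1.4 cm, Ī = 32.93 cm⁴.
Web plate: 0.8 × 24, A = 19.2 cm², y = 14.8 cm, Ī = 921.6 cm⁴.
Top plate: 6 × 1.4, A = 8.4 cm², y = 27.5 cm, Ī = 1.372 cm⁴.
Hole (subtracted): ⌀1, A = 0.7854 cm², y = 1.4 cm, Ī = 0.04909 cm⁴.
Centroid: ȳ = ΣA·y / ΣA = 7.571 cm.
Transfer each piece to the centroidal x-axis using Ī + A·d² with d = y − 7.571:
  bottom plate: d = -6.171 cm → contributes +1 952 cm⁴
  web plate: d = 7.229 cm → contributes +1 925 cm⁴
  top plate: d = 19.93 cm → contributes +3 337 cm⁴
  hole: d = -6.171 cm → contributes −29.96 cm⁴
Total I = 7 185 cm⁴.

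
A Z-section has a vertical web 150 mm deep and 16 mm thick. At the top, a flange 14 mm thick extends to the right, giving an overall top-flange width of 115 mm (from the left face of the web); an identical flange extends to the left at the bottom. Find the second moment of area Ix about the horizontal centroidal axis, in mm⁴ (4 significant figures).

Break the section into simple shapes (no overlaps), measuring from the bottom-left corner of the bounding box.
Web: 16 × 150, A = 2 400 mm², y = 75 mm, Ī = 4 500 000 mm⁴.
Top flange (beyond web): 99 × 14, A = 1 386 mm², y = 143 mm, Ī = 22 638 mm⁴.
Bottom flange (beyond web): 99 × 14, A = 1 386 mm², y = 7 mm, Ī = 22 638 mm⁴.
Centroid: ȳ = ΣA·y / ΣA = 75 mm.
Transfer each piece to the horizontal centroidal axis using Ī + A·d² with d = y − 75:
  web: d = 0 mm → contributes +4 500 000 mm⁴
  top flange (beyond web): d = 68 mm → contributes +6 431 502 mm⁴
  bottom flange (beyond web): d = -68 mm → contributes +6 431 502 mm⁴
Total I = 17 363 004 mm⁴.

Ix ≈ 1.736 × 10⁷ mm⁴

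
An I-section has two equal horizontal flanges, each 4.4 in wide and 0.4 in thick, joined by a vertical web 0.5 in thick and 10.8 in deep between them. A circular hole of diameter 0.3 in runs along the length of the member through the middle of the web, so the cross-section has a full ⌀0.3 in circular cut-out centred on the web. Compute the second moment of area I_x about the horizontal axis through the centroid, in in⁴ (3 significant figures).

I_x ≈ 163 in⁴

Split into non-overlapping primitives; take the origin at the lower-left of the bounding box.
Bottom flange: 4.4 × 0.4, A = 1.76 in², y = 0.2 in, Ī = 0.023467 in⁴.
Web: 0.5 × 10.8, A = 5.4 in², y = 5.8 in, Ī = 52.488 in⁴.
Top flange: 4.4 × 0.4, A = 1.76 in², y = 11.4 in, Ī = 0.023467 in⁴.
Hole (subtracted): ⌀0.3, A = 0.070686 in², y = 5.8 in, Ī = 0.00039761 in⁴.
By symmetry the centroid is at mid-height, ȳ = 5.8 in.
Transfer each piece to the horizontal axis through the centroid using Ī + A·d² with d = y − 5.8:
  bottom flange: d = -5.6 in → contributes +55.217 in⁴
  web: d = 0 in → contributes +52.488 in⁴
  top flange: d = 5.6 in → contributes +55.217 in⁴
  hole: d = 0 in → contributes −0.00039761 in⁴
Total I = 162.92 in⁴.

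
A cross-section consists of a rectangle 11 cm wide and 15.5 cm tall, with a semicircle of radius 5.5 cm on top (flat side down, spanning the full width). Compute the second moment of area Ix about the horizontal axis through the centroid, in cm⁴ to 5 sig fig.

Ix ≈ 7292.9 cm⁴

Treat the section as a set of non-overlapping primitives; coordinates are from the bounding-box lower-left.
Rectangular body: 11 × 15.5, A = 170.5 cm², y = 7.75 cm, Ī = 3413.552 cm⁴.
Semicircular cap: semicircle r = 5.5, A = 47.51659 cm², y = 17.83427 cm, Ī = 100.4345 cm⁴.
Centroid: ȳ = ΣA·y / ΣA = 9.947861 cm.
Transfer each piece to the horizontal axis through the centroid using Ī + A·d² with d = y − 9.947861:
  rectangular body: d = -2.197861 cm → contributes +4237.168 cm⁴
  semicircular cap: d = 7.886411 cm → contributes +3055.752 cm⁴
Total I = 7292.92 cm⁴.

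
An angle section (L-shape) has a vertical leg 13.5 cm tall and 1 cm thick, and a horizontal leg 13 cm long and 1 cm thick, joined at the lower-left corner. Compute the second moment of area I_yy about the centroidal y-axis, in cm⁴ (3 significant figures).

I_yy ≈ 414 cm⁴

Split into non-overlapping primitives; take the origin at the lower-left of the bounding box.
Vertical leg: 1 × 13.5, A = 13.5 cm², x = 0.5 cm, Ī = 1.125 cm⁴.
Horizontal leg (remainder): 12 × 1, A = 12 cm², x = 7 cm, Ī = 144 cm⁴.
Centroid: x̄ = ΣA·x / ΣA = 3.5588 cm.
Transfer each piece to the centroidal y-axis using Ī + A·d² with d = x − 3.5588:
  vertical leg: d = -3.0588 cm → contributes +127.44 cm⁴
  horizontal leg (remainder): d = 3.4412 cm → contributes +286.1 cm⁴
Total I = 413.54 cm⁴.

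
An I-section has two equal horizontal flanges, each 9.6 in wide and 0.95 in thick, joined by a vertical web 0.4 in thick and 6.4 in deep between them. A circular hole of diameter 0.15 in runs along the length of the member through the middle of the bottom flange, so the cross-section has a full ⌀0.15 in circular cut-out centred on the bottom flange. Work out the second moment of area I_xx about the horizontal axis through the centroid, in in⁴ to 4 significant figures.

Treat the section as a set of non-overlapping primitives; coordinates are from the bounding-box lower-left.
Bottom flange: 9.6 × 0.95, A = 9.12 in², y = 0.475 in, Ī = 0.6859 in⁴.
Web: 0.4 × 6.4, A = 2.56 in², y = 4.15 in, Ī = 8.73813 in⁴.
Top flange: 9.6 × 0.95, A = 9.12 in², y = 7.825 in, Ī = 0.6859 in⁴.
Hole (subtracted): ⌀0.15, A = 0.0176715 in², y = 0.475 in, Ī = 0.0000248505 in⁴.
Centroid: ȳ = ΣA·y / ΣA = 4.15312 in.
Transfer each piece to the horizontal axis through the centroid using Ī + A·d² with d = y − 4.15312:
  bottom flange: d = -3.67812 in → contributes +124.067 in⁴
  web: d = -0.0031249 in → contributes +8.73816 in⁴
  top flange: d = 3.67188 in → contributes +123.648 in⁴
  hole: d = -3.67812 in → contributes −0.239095 in⁴
Total I = 256.214 in⁴.

I_xx ≈ 256.2 in⁴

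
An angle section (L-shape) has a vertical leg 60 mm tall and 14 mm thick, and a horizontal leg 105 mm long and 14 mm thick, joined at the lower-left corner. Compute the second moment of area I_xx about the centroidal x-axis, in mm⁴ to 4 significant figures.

Split into non-overlapping primitives; take the origin at the lower-left of the bounding box.
Vertical leg: 14 × 60, A = 840 mm², y = 30 mm, Ī = 252 000 mm⁴.
Horizontal leg (remainder): 91 × 14, A = 1 274 mm², y = 7 mm, Ī = 20808.7 mm⁴.
Centroid: ȳ = ΣA·y / ΣA = 16.1391 mm.
Transfer each piece to the centroidal x-axis using Ī + A·d² with d = y − 16.1391:
  vertical leg: d = 13.8609 mm → contributes +413 385 mm⁴
  horizontal leg (remainder): d = -9.13907 mm → contributes +127 217 mm⁴
Total I = 540 602 mm⁴.

I_xx ≈ 5.406 × 10⁵ mm⁴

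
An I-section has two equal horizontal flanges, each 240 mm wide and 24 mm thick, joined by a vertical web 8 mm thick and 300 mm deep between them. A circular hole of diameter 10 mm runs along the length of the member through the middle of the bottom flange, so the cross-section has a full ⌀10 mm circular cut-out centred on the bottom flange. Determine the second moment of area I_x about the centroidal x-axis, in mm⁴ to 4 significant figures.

I_x ≈ 3.188 × 10⁸ mm⁴

Split into non-overlapping primitives; take the origin at the lower-left of the bounding box.
Bottom flange: 240 × 24, A = 5 760 mm², y = 12 mm, Ī = 276 480 mm⁴.
Web: 8 × 300, A = 2 400 mm², y = 174 mm, Ī = 18 000 000 mm⁴.
Top flange: 240 × 24, A = 5 760 mm², y = 336 mm, Ī = 276 480 mm⁴.
Hole (subtracted): ⌀10, A = 78.5398 mm², y = 12 mm, Ī = 490.874 mm⁴.
Centroid: ȳ = ΣA·y / ΣA = 174.919 mm.
Transfer each piece to the centroidal x-axis using Ī + A·d² with d = y − 174.919:
  bottom flange: d = -162.919 mm → contributes +153 162 286 mm⁴
  web: d = -0.919227 mm → contributes +18 002 028 mm⁴
  top flange: d = 161.081 mm → contributes +149 731 288 mm⁴
  hole: d = -162.919 mm → contributes −2 085 148 mm⁴
Total I = 318 810 454 mm⁴.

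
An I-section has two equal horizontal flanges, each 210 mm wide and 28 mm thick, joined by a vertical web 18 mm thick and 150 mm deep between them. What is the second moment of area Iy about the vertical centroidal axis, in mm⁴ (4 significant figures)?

Split into non-overlapping primitives; take the origin at the lower-left of the bounding box.
Bottom flange: 210 × 28, A = 5 880 mm², x = 105 mm, Ī = 21 609 000 mm⁴.
Web: 18 × 150, A = 2 700 mm², x = 105 mm, Ī = 72 900 mm⁴.
Top flange: 210 × 28, A = 5 880 mm², x = 105 mm, Ī = 21 609 000 mm⁴.
By symmetry the centroid is at mid-width, x̄ = 105 mm.
All pieces are centred on the vertical centroidal axis, so I = ΣĪ = 43 290 900 mm⁴.

Iy ≈ 4.329 × 10⁷ mm⁴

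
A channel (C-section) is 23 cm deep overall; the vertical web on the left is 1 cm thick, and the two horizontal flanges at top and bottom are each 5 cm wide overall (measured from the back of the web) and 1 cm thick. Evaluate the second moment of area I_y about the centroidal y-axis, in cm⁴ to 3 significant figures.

I_y ≈ 49.7 cm⁴

Treat the section as a set of non-overlapping primitives; coordinates are from the bounding-box lower-left.
Web: 1 × 23, A = 23 cm², x = 0.5 cm, Ī = 1.9167 cm⁴.
Top flange (beyond web): 4 × 1, A = 4 cm², x = 3 cm, Ī = 5.3333 cm⁴.
Bottom flange (beyond web): 4 × 1, A = 4 cm², x = 3 cm, Ī = 5.3333 cm⁴.
Centroid: x̄ = ΣA·x / ΣA = 1.1452 cm.
Transfer each piece to the centroidal y-axis using Ī + A·d² with d = x − 1.1452:
  web: d = -0.64516 cm → contributes +11.49 cm⁴
  top flange (beyond web): d = 1.8548 cm → contributes +19.095 cm⁴
  bottom flange (beyond web): d = 1.8548 cm → contributes +19.095 cm⁴
Total I = 49.68 cm⁴.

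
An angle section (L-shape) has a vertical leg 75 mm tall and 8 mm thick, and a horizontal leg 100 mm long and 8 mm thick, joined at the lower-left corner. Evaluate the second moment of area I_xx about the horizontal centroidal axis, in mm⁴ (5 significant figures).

I_xx ≈ 6.5612 × 10⁵ mm⁴

Decompose the section into non-overlapping parts with the origin at the bottom-left of its bounding rectangle.
Vertical leg: 8 × 75, A = 600 mm², y = 37.5 mm, Ī = 281 250 mm⁴.
Horizontal leg (remainder): 92 × 8, A = 736 mm², y = 4 mm, Ī = 3925.333 mm⁴.
Centroid: ȳ = ΣA·y / ΣA = 19.04491 mm.
Transfer each piece to the horizontal centroidal axis using Ī + A·d² with d = y − 19.04491:
  vertical leg: d = 18.45509 mm → contributes +485604.2 mm⁴
  horizontal leg (remainder): d = -15.04491 mm → contributes +170518.4 mm⁴
Total I = 656122.6 mm⁴.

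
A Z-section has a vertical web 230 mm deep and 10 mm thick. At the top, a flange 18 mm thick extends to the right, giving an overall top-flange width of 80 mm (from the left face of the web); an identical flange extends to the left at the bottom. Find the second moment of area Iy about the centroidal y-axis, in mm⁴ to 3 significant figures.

Iy ≈ 5.08 × 10⁶ mm⁴

Decompose the section into non-overlapping parts with the origin at the bottom-left of its bounding rectangle.
Web: 10 × 230, A = 2 300 mm², x = 75 mm, Ī = 19 167 mm⁴.
Top flange (beyond web): 70 × 18, A = 1 260 mm², x = 115 mm, Ī = 514 500 mm⁴.
Bottom flange (beyond web): 70 × 18, A = 1 260 mm², x = 35 mm, Ī = 514 500 mm⁴.
Centroid: x̄ = ΣA·x / ΣA = 75 mm.
Transfer each piece to the centroidal y-axis using Ī + A·d² with d = x − 75:
  web: d = 0 mm → contributes +19 167 mm⁴
  top flange (beyond web): d = 40 mm → contributes +2 530 500 mm⁴
  bottom flange (beyond web): d = -40 mm → contributes +2 530 500 mm⁴
Total I = 5 080 167 mm⁴.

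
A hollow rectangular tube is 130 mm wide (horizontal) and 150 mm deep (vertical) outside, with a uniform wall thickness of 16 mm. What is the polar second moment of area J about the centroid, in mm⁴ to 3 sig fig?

J ≈ 4.14 × 10⁷ mm⁴

Split into non-overlapping primitives; take the origin at the lower-left of the bounding box.
Outer rectangle: 130 × 150, A = 19 500 mm², y = 75 mm, Ī = 36 562 500 mm⁴.
Inner void (subtracted): 98 × 118, A = 11 564 mm², y = 75 mm, Ī = 13 418 095 mm⁴.
By symmetry the centroid is at mid-height, ȳ = 75 mm.
All pieces are centred on the centroidal x-axis, so I = ΣĪ (holes subtracted) = 23 144 405 mm⁴.
Repeating about the centroidal y-axis gives I_y = 18 207 445 mm⁴.
Polar second moment: J = I_x + I_y = 41 351 851 mm⁴.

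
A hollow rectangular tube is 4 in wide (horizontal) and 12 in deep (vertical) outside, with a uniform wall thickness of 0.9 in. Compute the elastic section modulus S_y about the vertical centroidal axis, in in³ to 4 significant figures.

S_y ≈ 27.47 in³

Split into non-overlapping primitives; take the origin at the lower-left of the bounding box.
Outer rectangle: 4 × 12, A = 48 in², x = 2 in, Ī = 64 in⁴.
Inner void (subtracted): 2.2 × 10.2, A = 22.44 in², x = 2 in, Ī = 9.0508 in⁴.
By symmetry the centroid is at mid-width, x̄ = 2 in.
All pieces are centred on the vertical centroidal axis, so I = ΣĪ (holes subtracted) = 54.9492 in⁴.
Extreme fibre distance c = 2 in; S = I/c = 27.4746 in³.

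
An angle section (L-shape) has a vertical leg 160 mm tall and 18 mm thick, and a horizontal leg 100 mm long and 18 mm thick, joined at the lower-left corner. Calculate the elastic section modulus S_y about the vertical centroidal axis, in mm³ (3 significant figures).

Treat the section as a set of non-overlapping primitives; coordinates are from the bounding-box lower-left.
Vertical leg: 18 × 160, A = 2 880 mm², x = 9 mm, Ī = 77 760 mm⁴.
Horizontal leg (remainder): 82 × 18, A = 1 476 mm², x = 59 mm, Ī = 827 052 mm⁴.
Centroid: x̄ = ΣA·x / ΣA = 25.942 mm.
Transfer each piece to the vertical centroidal axis using Ī + A·d² with d = x − 25.942:
  vertical leg: d = -16.942 mm → contributes +904 425 mm⁴
  horizontal leg (remainder): d = 33.058 mm → contributes +2 440 057 mm⁴
Total I = 3 344 481 mm⁴.
Extreme fibre distance c = 74.058 mm; S = I/c = 45 160 mm³.

S_y ≈ 4.52 × 10⁴ mm³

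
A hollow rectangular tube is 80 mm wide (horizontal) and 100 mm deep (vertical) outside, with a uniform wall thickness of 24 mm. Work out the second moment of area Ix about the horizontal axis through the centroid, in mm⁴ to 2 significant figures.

Ix ≈ 6.3 × 10⁶ mm⁴

Decompose the section into non-overlapping parts with the origin at the bottom-left of its bounding rectangle.
Outer rectangle: 80 × 100, A = 8 000 mm², y = 50 mm, Ī = 6 666 667 mm⁴.
Inner void (subtracted): 32 × 52, A = 1 664 mm², y = 50 mm, Ī = 374 955 mm⁴.
By symmetry the centroid is at mid-height, ȳ = 50 mm.
All pieces are centred on the horizontal axis through the centroid, so I = ΣĪ (holes subtracted) = 6 291 712 mm⁴.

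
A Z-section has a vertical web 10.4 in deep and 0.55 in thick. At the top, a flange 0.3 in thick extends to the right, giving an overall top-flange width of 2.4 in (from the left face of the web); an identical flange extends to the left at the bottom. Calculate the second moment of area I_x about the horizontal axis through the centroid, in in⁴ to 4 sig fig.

Split into non-overlapping primitives; take the origin at the lower-left of the bounding box.
Web: 0.55 × 10.4, A = 5.72 in², y = 5.2 in, Ī = 51.5563 in⁴.
Top flange (beyond web): 1.85 × 0.3, A = 0.555 in², y = 10.25 in, Ī = 0.0041625 in⁴.
Bottom flange (beyond web): 1.85 × 0.3, A = 0.555 in², y = 0.15 in, Ī = 0.0041625 in⁴.
Centroid: ȳ = ΣA·y / ΣA = 5.2 in.
Transfer each piece to the horizontal axis through the centroid using Ī + A·d² with d = y − 5.2:
  web: d = 0 in → contributes +51.5563 in⁴
  top flange (beyond web): d = 5.05 in → contributes +14.1581 in⁴
  bottom flange (beyond web): d = -5.05 in → contributes +14.1581 in⁴
Total I = 79.8724 in⁴.

I_x ≈ 79.87 in⁴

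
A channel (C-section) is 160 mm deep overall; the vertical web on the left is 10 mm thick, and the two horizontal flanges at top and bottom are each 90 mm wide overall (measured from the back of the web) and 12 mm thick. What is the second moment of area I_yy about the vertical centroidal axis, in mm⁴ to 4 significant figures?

I_yy ≈ 2.805 × 10⁶ mm⁴

Decompose the section into non-overlapping parts with the origin at the bottom-left of its bounding rectangle.
Web: 10 × 160, A = 1 600 mm², x = 5 mm, Ī = 13333.3 mm⁴.
Top flange (beyond web): 80 × 12, A = 960 mm², x = 50 mm, Ī = 512 000 mm⁴.
Bottom flange (beyond web): 80 × 12, A = 960 mm², x = 50 mm, Ī = 512 000 mm⁴.
Centroid: x̄ = ΣA·x / ΣA = 29.5455 mm.
Transfer each piece to the vertical centroidal axis using Ī + A·d² with d = x − 29.5455:
  web: d = -24.5455 mm → contributes +977 300 mm⁴
  top flange (beyond web): d = 20.4545 mm → contributes +913 653 mm⁴
  bottom flange (beyond web): d = 20.4545 mm → contributes +913 653 mm⁴
Total I = 2 804 606 mm⁴.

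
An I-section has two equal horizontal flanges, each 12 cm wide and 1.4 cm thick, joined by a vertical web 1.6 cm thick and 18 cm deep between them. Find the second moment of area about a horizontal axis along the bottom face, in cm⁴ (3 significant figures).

I_base ≈ 1.07 × 10⁴ cm⁴

Treat the section as a set of non-overlapping primitives; coordinates are from the bounding-box lower-left.
Bottom flange: 12 × 1.4, A = 16.8 cm², y = 0.7 cm, Ī = 2.744 cm⁴.
Web: 1.6 × 18, A = 28.8 cm², y = 10.4 cm, Ī = 777.6 cm⁴.
Top flange: 12 × 1.4, A = 16.8 cm², y = 20.1 cm, Ī = 2.744 cm⁴.
Transfer each piece to the base of the section using Ī + A·d² with d = y − 0:
  bottom flange: d = 0.7 cm → contributes +10.976 cm⁴
  web: d = 10.4 cm → contributes +3892.6 cm⁴
  top flange: d = 20.1 cm → contributes +6790.1 cm⁴
Total I = 10 694 cm⁴.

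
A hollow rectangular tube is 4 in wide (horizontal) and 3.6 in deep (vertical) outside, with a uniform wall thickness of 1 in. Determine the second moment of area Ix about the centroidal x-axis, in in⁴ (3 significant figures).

Split into non-overlapping primitives; take the origin at the lower-left of the bounding box.
Outer rectangle: 4 × 3.6, A = 14.4 in², y = 1.8 in, Ī = 15.552 in⁴.
Inner void (subtracted): 2 × 1.6, A = 3.2 in², y = 1.8 in, Ī = 0.68267 in⁴.
By symmetry the centroid is at mid-height, ȳ = 1.8 in.
All pieces are centred on the centroidal x-axis, so I = ΣĪ (holes subtracted) = 14.869 in⁴.

Ix ≈ 14.9 in⁴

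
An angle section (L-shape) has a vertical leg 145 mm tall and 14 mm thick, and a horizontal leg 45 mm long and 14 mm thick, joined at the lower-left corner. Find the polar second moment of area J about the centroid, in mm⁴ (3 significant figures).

Decompose the section into non-overlapping parts with the origin at the bottom-left of its bounding rectangle.
Vertical leg: 14 × 145, A = 2 030 mm², y = 72.5 mm, Ī = 3 556 729 mm⁴.
Horizontal leg (remainder): 31 × 14, A = 434 mm², y = 7 mm, Ī = 7088.7 mm⁴.
Centroid: ȳ = ΣA·y / ΣA = 60.963 mm.
Transfer each piece to the centroidal x-axis using Ī + A·d² with d = y − 60.963:
  vertical leg: d = 11.537 mm → contributes +3 826 924 mm⁴
  horizontal leg (remainder): d = -53.963 mm → contributes +1 270 902 mm⁴
Total I = 5 097 826 mm⁴.
For the y-axis: x̄ = 10.963 mm.
Repeating about the centroidal y-axis gives I_y = 248 926 mm⁴.
Polar second moment: J = I_x + I_y = 5 346 752 mm⁴.

J ≈ 5.35 × 10⁶ mm⁴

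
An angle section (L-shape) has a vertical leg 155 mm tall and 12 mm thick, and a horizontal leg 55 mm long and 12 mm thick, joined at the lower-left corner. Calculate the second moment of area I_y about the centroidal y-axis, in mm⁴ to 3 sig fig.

I_y ≈ 4.07 × 10⁵ mm⁴

Treat the section as a set of non-overlapping primitives; coordinates are from the bounding-box lower-left.
Vertical leg: 12 × 155, A = 1 860 mm², x = 6 mm, Ī = 22 320 mm⁴.
Horizontal leg (remainder): 43 × 12, A = 516 mm², x = 33.5 mm, Ī = 79 507 mm⁴.
Centroid: x̄ = ΣA·x / ΣA = 11.972 mm.
Transfer each piece to the centroidal y-axis using Ī + A·d² with d = x − 11.972:
  vertical leg: d = -5.9722 mm → contributes +88 661 mm⁴
  horizontal leg (remainder): d = 21.528 mm → contributes +318 645 mm⁴
Total I = 407 306 mm⁴.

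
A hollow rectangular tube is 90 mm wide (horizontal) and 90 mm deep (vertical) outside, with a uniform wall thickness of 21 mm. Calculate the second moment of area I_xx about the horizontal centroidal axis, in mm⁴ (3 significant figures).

Decompose the section into non-overlapping parts with the origin at the bottom-left of its bounding rectangle.
Outer rectangle: 90 × 90, A = 8 100 mm², y = 45 mm, Ī = 5 467 500 mm⁴.
Inner void (subtracted): 48 × 48, A = 2 304 mm², y = 45 mm, Ī = 442 368 mm⁴.
By symmetry the centroid is at mid-height, ȳ = 45 mm.
All pieces are centred on the horizontal centroidal axis, so I = ΣĪ (holes subtracted) = 5 025 132 mm⁴.

I_xx ≈ 5.03 × 10⁶ mm⁴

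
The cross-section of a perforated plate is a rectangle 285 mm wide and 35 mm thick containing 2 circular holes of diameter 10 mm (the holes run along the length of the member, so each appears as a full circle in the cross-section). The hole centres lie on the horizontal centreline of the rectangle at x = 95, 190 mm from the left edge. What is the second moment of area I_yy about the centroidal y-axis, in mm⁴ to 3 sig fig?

I_yy ≈ 6.72 × 10⁷ mm⁴

Treat the section as a set of non-overlapping primitives; coordinates are from the bounding-box lower-left.
Plate: 285 × 35, A = 9 975 mm², x = 142.5 mm, Ī = 67 518 281 mm⁴.
Hole 1 (subtracted): ⌀10, A = 78.54 mm², x = 95 mm, Ī = 490.87 mm⁴.
Hole 2 (subtracted): ⌀10, A = 78.54 mm², x = 190 mm, Ī = 490.87 mm⁴.
By symmetry the centroid is at mid-width, x̄ = 142.5 mm.
Transfer each piece to the centroidal y-axis using Ī + A·d² with d = x − 142.5:
  plate: d = 0 mm → contributes +67 518 281 mm⁴
  hole 1: d = -47.5 mm → contributes −177 696 mm⁴
  hole 2: d = 47.5 mm → contributes −177 696 mm⁴
Total I = 67 162 889 mm⁴.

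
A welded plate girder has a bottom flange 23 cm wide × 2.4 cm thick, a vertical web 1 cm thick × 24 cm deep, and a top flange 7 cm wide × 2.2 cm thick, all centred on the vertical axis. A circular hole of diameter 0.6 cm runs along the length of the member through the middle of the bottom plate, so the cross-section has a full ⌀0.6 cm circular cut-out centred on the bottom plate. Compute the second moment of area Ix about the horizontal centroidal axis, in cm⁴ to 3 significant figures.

Treat the section as a set of non-overlapping primitives; coordinates are from the bounding-box lower-left.
Bottom plate: 23 × 2.4, A = 55.2 cm², y = 1.2 cm, Ī = 26.496 cm⁴.
Web plate: 1 × 24, A = 24 cm², y = 14.4 cm, Ī = 1 152 cm⁴.
Top plate: 7 × 2.2, A = 15.4 cm², y = 27.5 cm, Ī = 6.2113 cm⁴.
Hole (subtracted): ⌀0.6, A = 0.28274 cm², y = 1.2 cm, Ī = 0.0063617 cm⁴.
Centroid: ȳ = ΣA·y / ΣA = 8.8531 cm.
Transfer each piece to the horizontal centroidal axis using Ī + A·d² with d = y − 8.8531:
  bottom plate: d = -7.6531 cm → contributes +3259.6 cm⁴
  web plate: d = 5.5469 cm → contributes +1890.4 cm⁴
  top plate: d = 18.647 cm → contributes +5360.9 cm⁴
  hole: d = -7.6531 cm → contributes −16.567 cm⁴
Total I = 10 494 cm⁴.

Ix ≈ 1.05 × 10⁴ cm⁴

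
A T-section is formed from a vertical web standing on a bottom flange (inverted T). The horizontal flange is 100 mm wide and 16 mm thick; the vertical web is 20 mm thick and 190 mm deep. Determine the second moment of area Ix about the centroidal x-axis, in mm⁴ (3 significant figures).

Decompose the section into non-overlapping parts with the origin at the bottom-left of its bounding rectangle.
Flange: 100 × 16, A = 1 600 mm², y = 8 mm, Ī = 34 133 mm⁴.
Web: 20 × 190, A = 3 800 mm², y = 111 mm, Ī = 11 431 667 mm⁴.
Centroid: ȳ = ΣA·y / ΣA = 80.481 mm.
Transfer each piece to the centroidal x-axis using Ī + A·d² with d = y − 80.481:
  flange: d = -72.481 mm → contributes +8 439 838 mm⁴
  web: d = 30.519 mm → contributes +14 970 911 mm⁴
Total I = 23 410 748 mm⁴.

Ix ≈ 2.34 × 10⁷ mm⁴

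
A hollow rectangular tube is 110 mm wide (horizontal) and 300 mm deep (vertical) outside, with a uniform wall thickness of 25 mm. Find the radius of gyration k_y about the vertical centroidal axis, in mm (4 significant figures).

Treat the section as a set of non-overlapping primitives; coordinates are from the bounding-box lower-left.
Outer rectangle: 110 × 300, A = 33 000 mm², x = 55 mm, Ī = 33 275 000 mm⁴.
Inner void (subtracted): 60 × 250, A = 15 000 mm², x = 55 mm, Ī = 4 500 000 mm⁴.
By symmetry the centroid is at mid-width, x̄ = 55 mm.
All pieces are centred on the vertical centroidal axis, so I = ΣĪ (holes subtracted) = 28 775 000 mm⁴.
Radius of gyration: k = √(I/A) = √(28 775 000 / 18 000) = 39.9826 mm.

k_y ≈ 39.98 mm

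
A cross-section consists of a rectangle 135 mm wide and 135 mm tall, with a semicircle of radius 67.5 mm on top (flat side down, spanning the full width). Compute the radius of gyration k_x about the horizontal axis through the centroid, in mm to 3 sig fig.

Break the section into simple shapes (no overlaps), measuring from the bottom-left corner of the bounding box.
Rectangular body: 135 × 135, A = 18 225 mm², y = 67.5 mm, Ī = 27 679 219 mm⁴.
Semicircular cap: semicircle r = 67.5, A = 7156.9 mm², y = 163.65 mm, Ī = 2 278 490 mm⁴.
Centroid: ȳ = ΣA·y / ΣA = 94.611 mm.
Transfer each piece to the horizontal axis through the centroid using Ī + A·d² with d = y − 94.611:
  rectangular body: d = -27.111 mm → contributes +41 074 513 mm⁴
  semicircular cap: d = 69.037 mm → contributes +36 389 326 mm⁴
Total I = 77 463 838 mm⁴.
Radius of gyration: k = √(I/A) = √(77 463 838 / 25 382) = 55.244 mm.

k_x ≈ 55.2 mm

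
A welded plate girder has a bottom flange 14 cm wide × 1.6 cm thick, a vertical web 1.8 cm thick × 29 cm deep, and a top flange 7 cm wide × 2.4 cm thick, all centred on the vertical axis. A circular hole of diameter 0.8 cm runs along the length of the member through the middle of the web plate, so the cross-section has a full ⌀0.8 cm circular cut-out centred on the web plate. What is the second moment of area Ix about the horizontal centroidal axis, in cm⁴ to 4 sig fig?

Ix ≈ 1.299 × 10⁴ cm⁴

Split into non-overlapping primitives; take the origin at the lower-left of the bounding box.
Bottom plate: 14 × 1.6, A = 22.4 cm², y = 0.8 cm, Ī = 4.77867 cm⁴.
Web plate: 1.8 × 29, A = 52.2 cm², y = 16.1 cm, Ī = 3658.35 cm⁴.
Top plate: 7 × 2.4, A = 16.8 cm², y = 31.8 cm, Ī = 8.064 cm⁴.
Hole (subtracted): ⌀0.8, A = 0.502655 cm², y = 16.1 cm, Ī = 0.0201062 cm⁴.
Centroid: ȳ = ΣA·y / ΣA = 15.2313 cm.
Transfer each piece to the horizontal centroidal axis using Ī + A·d² with d = y − 15.2313:
  bottom plate: d = -14.4313 cm → contributes +4669.87 cm⁴
  web plate: d = 0.868672 cm → contributes +3697.74 cm⁴
  top plate: d = 16.5687 cm → contributes +4620.02 cm⁴
  hole: d = 0.868672 cm → contributes −0.399405 cm⁴
Total I = 12987.2 cm⁴.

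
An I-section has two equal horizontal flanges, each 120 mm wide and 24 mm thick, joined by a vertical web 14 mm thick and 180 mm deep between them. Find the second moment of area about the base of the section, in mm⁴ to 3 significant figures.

Decompose the section into non-overlapping parts with the origin at the bottom-left of its bounding rectangle.
Bottom flange: 120 × 24, A = 2 880 mm², y = 12 mm, Ī = 138 240 mm⁴.
Web: 14 × 180, A = 2 520 mm², y = 114 mm, Ī = 6 804 000 mm⁴.
Top flange: 120 × 24, A = 2 880 mm², y = 216 mm, Ī = 138 240 mm⁴.
Transfer each piece to the bottom edge using Ī + A·d² with d = y − 0:
  bottom flange: d = 12 mm → contributes +552 960 mm⁴
  web: d = 114 mm → contributes +39 553 920 mm⁴
  top flange: d = 216 mm → contributes +134 507 520 mm⁴
Total I = 174 614 400 mm⁴.

I_base ≈ 1.75 × 10⁸ mm⁴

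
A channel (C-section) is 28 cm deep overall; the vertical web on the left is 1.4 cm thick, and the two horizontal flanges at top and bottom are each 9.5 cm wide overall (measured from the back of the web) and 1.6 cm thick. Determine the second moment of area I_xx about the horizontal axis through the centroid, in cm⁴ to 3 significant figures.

Decompose the section into non-overlapping parts with the origin at the bottom-left of its bounding rectangle.
Web: 1.4 × 28, A = 39.2 cm², y = 14 cm, Ī = 2561.1 cm⁴.
Top flange (beyond web): 8.1 × 1.6, A = 12.96 cm², y = 27.2 cm, Ī = 2.7648 cm⁴.
Bottom flange (beyond web): 8.1 × 1.6, A = 12.96 cm², y = 0.8 cm, Ī = 2.7648 cm⁴.
By symmetry the centroid is at mid-height, ȳ = 14 cm.
Transfer each piece to the horizontal axis through the centroid using Ī + A·d² with d = y − 14:
  web: d = 0 cm → contributes +2561.1 cm⁴
  top flange (beyond web): d = 13.2 cm → contributes +2260.9 cm⁴
  bottom flange (beyond web): d = -13.2 cm → contributes +2260.9 cm⁴
Total I = 7082.9 cm⁴.

I_xx ≈ 7080 cm⁴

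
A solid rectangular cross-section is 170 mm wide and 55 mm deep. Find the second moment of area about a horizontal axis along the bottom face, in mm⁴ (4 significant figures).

I_base ≈ 9.428 × 10⁶ mm⁴

The section: 170 × 55, A = 9 350 mm², y = 27.5 mm, Ī = 2 356 979 mm⁴.
Transfer it to the bottom edge using Ī + A·d² with d = y − 0:
  the section: d = 27.5 mm → contributes +9 427 917 mm⁴
Total I = 9 427 917 mm⁴.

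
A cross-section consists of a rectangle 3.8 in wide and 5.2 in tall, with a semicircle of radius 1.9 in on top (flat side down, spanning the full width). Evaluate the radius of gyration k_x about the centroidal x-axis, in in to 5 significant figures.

k_x ≈ 1.9539 in

Treat the section as a set of non-overlapping primitives; coordinates are from the bounding-box lower-left.
Rectangular body: 3.8 × 5.2, A = 19.76 in², y = 2.6 in, Ī = 44.52587 in⁴.
Semicircular cap: semicircle r = 1.9, A = 5.670575 in², y = 6.006385 in, Ī = 1.430364 in⁴.
Centroid: ȳ = ΣA·y / ΣA = 3.359564 in.
Transfer each piece to the centroidal x-axis using Ī + A·d² with d = y − 3.359564:
  rectangular body: d = -0.7595645 in → contributes +55.92617 in⁴
  semicircular cap: d = 2.646821 in → contributes +41.15648 in⁴
Total I = 97.08264 in⁴.
Radius of gyration: k = √(I/A) = √(97.08264 / 25.43057) = 1.953857 in.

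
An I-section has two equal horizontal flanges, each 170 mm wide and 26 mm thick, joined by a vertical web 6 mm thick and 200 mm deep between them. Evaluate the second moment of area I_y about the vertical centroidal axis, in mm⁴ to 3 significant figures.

Split into non-overlapping primitives; take the origin at the lower-left of the bounding box.
Bottom flange: 170 × 26, A = 4 420 mm², x = 85 mm, Ī = 10 644 833 mm⁴.
Web: 6 × 200, A = 1 200 mm², x = 85 mm, Ī = 3 600 mm⁴.
Top flange: 170 × 26, A = 4 420 mm², x = 85 mm, Ī = 10 644 833 mm⁴.
By symmetry the centroid is at mid-width, x̄ = 85 mm.
All pieces are centred on the vertical centroidal axis, so I = ΣĪ = 21 293 267 mm⁴.

I_y ≈ 2.13 × 10⁷ mm⁴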